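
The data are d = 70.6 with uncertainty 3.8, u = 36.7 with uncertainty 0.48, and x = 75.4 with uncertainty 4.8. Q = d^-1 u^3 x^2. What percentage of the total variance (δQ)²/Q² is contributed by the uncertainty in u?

7.46%

(δQ/Q)² = (-1·δd/d)² + (3·δu/u)² + (2·δx/x)²
  d term: (-1×0.0538)² = 0.00290
  u term: (3×0.0131)² = 0.00154
  x term: (2×0.0637)² = 0.0162
Total = 0.0206. Share from u = 0.00154/0.0206 = 0.0746.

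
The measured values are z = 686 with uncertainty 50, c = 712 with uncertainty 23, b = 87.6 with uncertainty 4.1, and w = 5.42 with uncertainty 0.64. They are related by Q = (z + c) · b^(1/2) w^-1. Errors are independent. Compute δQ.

Let u = z + c = 1400. δu = √(δz² + δc²) = √(2500 + 529) = 55.0, so δu/u = 0.0394.
Q is then a monomial in u, b, w:
δQ/Q = √((δu/u)² + (½·δb/b)² + (-1·δw/w)²) = √(0.00155 + 0.000548 + 0.0139) = 0.127
Q = 2410, so δQ = 0.127 × 2410 = 306.

306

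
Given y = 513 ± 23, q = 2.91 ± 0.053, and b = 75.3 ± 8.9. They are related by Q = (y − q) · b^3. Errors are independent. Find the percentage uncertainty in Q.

Let u = y − q = 510. δu = √(δy² + δq²) = √(529 + 0.00281) = 23.0, so δu/u = 0.0451.
Q is then a monomial in u, b:
δQ/Q = √((δu/u)² + (3·δb/b)²) = √(0.00203 + 0.126) = 0.357

35.7%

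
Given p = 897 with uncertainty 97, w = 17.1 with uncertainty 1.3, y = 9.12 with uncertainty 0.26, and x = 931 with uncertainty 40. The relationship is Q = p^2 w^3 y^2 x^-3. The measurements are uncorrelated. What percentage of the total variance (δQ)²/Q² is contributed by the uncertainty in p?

(δQ/Q)² = (2·δp/p)² + (3·δw/w)² + (2·δy/y)² + (-3·δx/x)²
  p term: (2×0.108)² = 0.0468
  w term: (3×0.0760)² = 0.0520
  y term: (2×0.0285)² = 0.00325
  x term: (-3×0.0430)² = 0.0166
Total = 0.119. Share from p = 0.0468/0.119 = 0.394.

39.4%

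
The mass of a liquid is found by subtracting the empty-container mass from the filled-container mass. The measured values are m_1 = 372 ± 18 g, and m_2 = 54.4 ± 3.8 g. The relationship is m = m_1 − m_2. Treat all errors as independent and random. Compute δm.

18.4 g

For a sum/difference, combine absolute errors in quadrature:
  (δm_1)² = 324;  (δm_2)² = 14.4
δm = √(338) = 18.4 g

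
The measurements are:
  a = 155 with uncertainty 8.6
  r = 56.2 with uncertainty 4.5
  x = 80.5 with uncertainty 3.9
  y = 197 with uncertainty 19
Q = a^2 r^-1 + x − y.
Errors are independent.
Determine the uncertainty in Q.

61.6

Let p = a^2·r^-1 = 427. δp/p = √((2·δa/a)² + (-1·δr/r)²) = √(0.0123 + 0.00641) = 0.137, so δp = 58.5.
Q = p + x − y: δQ = √(δp² + δx² + δy²) = √(3420 + 15.2 + 361) = 61.6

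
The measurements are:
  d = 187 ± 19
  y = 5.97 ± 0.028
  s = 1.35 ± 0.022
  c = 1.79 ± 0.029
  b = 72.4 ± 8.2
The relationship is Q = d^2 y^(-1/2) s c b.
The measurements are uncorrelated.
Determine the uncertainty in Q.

Q is a product of powers, so relative uncertainties combine in quadrature:
  (2·δd/d)² = (2×0.102)² = 0.0413;  (−½·δy/y)² = (-0.5×0.00469)² = 5.5e-06;  (1·δs/s)² = (1×0.0163)² = 0.000266;  (1·δc/c)² = (1×0.0162)² = 0.000262;  (1·δb/b)² = (1×0.113)² = 0.0128
δQ/Q = √(0.0547) = 0.234
Q = 2.5e+06, so δQ = 0.234 × 2.5e+06 = 5.85e+05.

5.85e+05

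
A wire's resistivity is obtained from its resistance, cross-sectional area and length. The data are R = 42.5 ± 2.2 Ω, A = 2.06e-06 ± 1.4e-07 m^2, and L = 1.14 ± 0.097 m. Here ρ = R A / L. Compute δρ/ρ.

Since ρ is a product/quotient, work with relative uncertainties:
  (1·δR/R)² = (1×0.0518)² = 0.00268;  (1·δA/A)² = (1×0.0680)² = 0.00462;  (-1·δL/L)² = (-1×0.0851)² = 0.00724
δρ/ρ = √(0.0145) = 0.121

0.121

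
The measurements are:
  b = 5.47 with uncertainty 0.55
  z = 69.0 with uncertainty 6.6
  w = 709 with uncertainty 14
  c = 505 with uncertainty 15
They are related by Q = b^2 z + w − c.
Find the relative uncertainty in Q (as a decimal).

0.203

Let p = b^2·z = 2060. δp/p = √((2·δb/b)² + (1·δz/z)²) = √(0.0404 + 0.00915) = 0.223, so δp = 460.
Q = p + w − c: δQ = √(δp² + δw² + δc²) = √(2.11e+05 + 196 + 225) = 460
Q = 2270, so δQ/Q = 460/2270 = 0.203.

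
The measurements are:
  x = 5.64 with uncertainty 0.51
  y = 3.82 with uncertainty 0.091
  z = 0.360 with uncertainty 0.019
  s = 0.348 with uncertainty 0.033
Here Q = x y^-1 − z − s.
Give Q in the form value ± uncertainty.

0.768 ± 0.143

Let p = x·y^-1 = 1.48. δp/p = √((1·δx/x)² + (-1·δy/y)²) = √(0.00818 + 0.000567) = 0.0935, so δp = 0.138.
Q = p − z − s: δQ = √(δp² + δz² + δs²) = √(0.0191 + 0.000361 + 0.00109) = 0.143
Q = 0.768.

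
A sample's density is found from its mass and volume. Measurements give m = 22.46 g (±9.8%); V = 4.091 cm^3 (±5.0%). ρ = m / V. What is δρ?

0.604 g/cm^3

ρ is a product of powers, so relative uncertainties combine in quadrature:
  (1·δm/m)² = (1×0.0980)² = 0.00960;  (-1·δV/V)² = (-1×0.0500)² = 0.00250
δρ/ρ = √(0.0121) = 0.110
ρ = 5.490 g/cm^3, so δρ = 0.110 × 5.490 = 0.604 g/cm^3.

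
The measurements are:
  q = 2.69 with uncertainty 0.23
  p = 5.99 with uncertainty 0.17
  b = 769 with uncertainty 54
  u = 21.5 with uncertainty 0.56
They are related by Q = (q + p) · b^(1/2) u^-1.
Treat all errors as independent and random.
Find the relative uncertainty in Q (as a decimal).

Let w = q + p = 8.68. δw = √(δq² + δp²) = √(0.0529 + 0.0289) = 0.286, so δw/w = 0.0330.
Q is then a monomial in w, b, u:
δQ/Q = √((δw/w)² + (½·δb/b)² + (-1·δu/u)²) = √(0.00109 + 0.00123 + 0.000678) = 0.0547

0.0547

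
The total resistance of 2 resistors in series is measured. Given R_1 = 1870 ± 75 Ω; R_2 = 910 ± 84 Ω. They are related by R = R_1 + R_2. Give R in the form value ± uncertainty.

2780 ± 113 Ω

For a sum/difference, combine absolute errors in quadrature:
  (δR_1)² = 5620;  (δR_2)² = 7060
δR = √(12700) = 113 Ω
R = 2780 Ω.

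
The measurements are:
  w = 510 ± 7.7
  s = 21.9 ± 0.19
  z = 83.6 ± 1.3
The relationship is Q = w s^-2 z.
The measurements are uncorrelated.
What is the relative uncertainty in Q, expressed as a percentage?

2.78%

Since Q is a product/quotient, work with relative uncertainties:
  (1·δw/w)² = (1×0.0151)² = 0.000228;  (-2·δs/s)² = (-2×0.00868)² = 0.000301;  (1·δz/z)² = (1×0.0156)² = 0.000242
δQ/Q = √(0.000771) = 0.0278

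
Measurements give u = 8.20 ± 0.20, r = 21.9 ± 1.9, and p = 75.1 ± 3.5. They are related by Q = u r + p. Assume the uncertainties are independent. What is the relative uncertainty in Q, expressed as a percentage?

6.50%

Let w = u·r = 180. δw/w = √((1·δu/u)² + (1·δr/r)²) = √(0.000595 + 0.00753) = 0.0901, so δw = 16.2.
Q = w + p: δQ = √(δw² + δp²) = √(262 + 12.2) = 16.6
Q = 255, so δQ/Q = 16.6/255 = 0.0650.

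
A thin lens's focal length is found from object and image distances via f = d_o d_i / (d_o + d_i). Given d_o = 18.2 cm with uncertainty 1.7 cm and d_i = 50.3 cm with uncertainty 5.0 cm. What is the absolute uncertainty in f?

0.982 cm

∂f/∂d_o = (d_i/(d_o+d_i))² = 0.539;  ∂f/∂d_i = (d_o/(d_o+d_i))² = 0.0706
δf = √((∂f/∂d_o · δd_o)² + (∂f/∂d_i · δd_i)²) = √(0.840 + 0.125) = 0.982 cm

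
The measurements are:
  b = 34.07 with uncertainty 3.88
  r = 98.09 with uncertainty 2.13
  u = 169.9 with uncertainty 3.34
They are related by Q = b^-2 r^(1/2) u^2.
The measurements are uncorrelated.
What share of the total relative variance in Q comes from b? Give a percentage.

(δQ/Q)² = (-2·δb/b)² + (½·δr/r)² + (2·δu/u)²
  b term: (-2×0.114)² = 0.0519
  r term: (0.5×0.0217)² = 0.000118
  u term: (2×0.0197)² = 0.00155
Total = 0.0535. Share from b = 0.0519/0.0535 = 0.969.

96.9%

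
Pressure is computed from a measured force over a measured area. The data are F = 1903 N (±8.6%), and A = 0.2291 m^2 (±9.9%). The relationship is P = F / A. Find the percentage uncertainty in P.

For a monomial P ∝ F, A^-1, fractional errors add in quadrature:
  (1·δF/F)² = (1×0.0860)² = 0.00740;  (-1·δA/A)² = (-1×0.0990)² = 0.00980
δP/P = √(0.0172) = 0.131

13.1%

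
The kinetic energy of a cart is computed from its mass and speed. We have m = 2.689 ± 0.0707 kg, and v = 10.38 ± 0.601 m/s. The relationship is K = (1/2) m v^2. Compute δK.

17.2 J

Relative error in a monomial: (δK/K)² = Σ (nᵢ · δxᵢ/xᵢ)².
  (1·δm/m)² = (1×0.0263)² = 0.000691;  (2·δv/v)² = (2×0.0579)² = 0.0134
δK/K = √(0.0141) = 0.119
K = 144.9 J, so δK = 0.119 × 144.9 = 17.2 J.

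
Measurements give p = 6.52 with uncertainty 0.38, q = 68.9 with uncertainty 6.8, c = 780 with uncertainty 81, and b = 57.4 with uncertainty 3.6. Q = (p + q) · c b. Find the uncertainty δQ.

5.11e+05

Let u = p + q = 75.4. δu = √(δp² + δq²) = √(0.144 + 46.2) = 6.81, so δu/u = 0.0903.
Q is then a monomial in u, c, b:
δQ/Q = √((δu/u)² + (1·δc/c)² + (1·δb/b)²) = √(0.00815 + 0.0108 + 0.00393) = 0.151
Q = 3.38e+06, so δQ = 0.151 × 3.38e+06 = 5.11e+05.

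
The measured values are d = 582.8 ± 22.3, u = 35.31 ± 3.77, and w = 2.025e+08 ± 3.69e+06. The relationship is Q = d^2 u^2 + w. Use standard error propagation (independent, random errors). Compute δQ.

Let p = d^2·u^2 = 4.235e+08. δp/p = √((2·δd/d)² + (2·δu/u)²) = √(0.00586 + 0.0456) = 0.227, so δp = 9.61e+07.
Q = p + w: δQ = √(δp² + δw²) = √(9.23e+15 + 1.36e+13) = 9.61e+07

9.61e+07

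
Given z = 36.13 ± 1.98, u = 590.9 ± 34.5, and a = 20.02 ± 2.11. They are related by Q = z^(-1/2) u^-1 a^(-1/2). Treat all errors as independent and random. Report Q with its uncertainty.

Each factor contributes (exponent × relative error)² to (δQ/Q)²:
  (−½·δz/z)² = (-0.5×0.0548)² = 0.000751;  (-1·δu/u)² = (-1×0.0584)² = 0.00341;  (−½·δa/a)² = (-0.5×0.105)² = 0.00278
δQ/Q = √(0.00694) = 0.0833
Q = 6.292e-05, so δQ = 0.0833 × 6.292e-05 = 5.24e-06.

(6.292 ± 0.524) × 10^-5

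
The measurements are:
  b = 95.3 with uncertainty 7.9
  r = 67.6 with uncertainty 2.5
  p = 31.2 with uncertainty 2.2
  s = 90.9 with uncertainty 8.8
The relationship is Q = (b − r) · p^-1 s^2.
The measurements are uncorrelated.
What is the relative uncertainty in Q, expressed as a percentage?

Let u = b − r = 27.7. δu = √(δb² + δr²) = √(62.4 + 6.25) = 8.29, so δu/u = 0.299.
Q is then a monomial in u, p, s:
δQ/Q = √((δu/u)² + (-1·δp/p)² + (2·δs/s)²) = √(0.0895 + 0.00497 + 0.0375) = 0.363

36.3%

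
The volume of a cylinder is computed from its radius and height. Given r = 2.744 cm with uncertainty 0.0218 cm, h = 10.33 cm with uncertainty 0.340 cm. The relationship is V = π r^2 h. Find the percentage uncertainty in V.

Products/powers → add relative errors in quadrature, weighted by exponent:
  (2·δr/r)² = (2×0.00794)² = 0.000252;  (1·δh/h)² = (1×0.0329)² = 0.00108
δV/V = √(0.00134) = 0.0365

3.65%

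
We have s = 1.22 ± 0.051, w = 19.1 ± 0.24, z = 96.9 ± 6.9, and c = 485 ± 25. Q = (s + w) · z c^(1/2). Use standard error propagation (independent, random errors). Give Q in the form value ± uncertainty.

43400 ± 3330

Let u = s + w = 20.3. δu = √(δs² + δw²) = √(0.00260 + 0.0576) = 0.245, so δu/u = 0.0121.
Q is then a monomial in u, z, c:
δQ/Q = √((δu/u)² + (1·δz/z)² + (½·δc/c)²) = √(0.000146 + 0.00507 + 0.000664) = 0.0767
Q = 43400, so δQ = 0.0767 × 43400 = 3330.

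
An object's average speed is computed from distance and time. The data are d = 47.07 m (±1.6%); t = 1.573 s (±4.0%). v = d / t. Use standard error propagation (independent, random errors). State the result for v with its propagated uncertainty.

Products/powers → add relative errors in quadrature, weighted by exponent:
  (1·δd/d)² = (1×0.0160)² = 0.000256;  (-1·δt/t)² = (-1×0.0400)² = 0.00160
δv/v = √(0.00186) = 0.0431
v = 29.92 m/s, so δv = 0.0431 × 29.92 = 1.29 m/s.

29.92 ± 1.29 m/s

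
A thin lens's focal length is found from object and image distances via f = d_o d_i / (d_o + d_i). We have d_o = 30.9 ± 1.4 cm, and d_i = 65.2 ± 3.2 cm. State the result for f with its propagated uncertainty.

21.0 ± 0.724 cm

∂f/∂d_o = (d_i/(d_o+d_i))² = 0.460;  ∂f/∂d_i = (d_o/(d_o+d_i))² = 0.103
δf = √((∂f/∂d_o · δd_o)² + (∂f/∂d_i · δd_i)²) = √(0.415 + 0.109) = 0.724 cm
f = 21.0 cm.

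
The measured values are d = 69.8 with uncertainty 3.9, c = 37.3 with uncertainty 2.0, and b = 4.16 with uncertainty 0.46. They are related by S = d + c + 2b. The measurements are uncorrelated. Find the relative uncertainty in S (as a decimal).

0.0388

Sums and differences: (δS)² = Σ (cᵢ δxᵢ)².
  (δd)² = 15.2;  (δc)² = 4.00;  (2·δb)² = 0.846
δS = √(20.1) = 4.48
S = 115, so δS/S = 4.48/115 = 0.0388.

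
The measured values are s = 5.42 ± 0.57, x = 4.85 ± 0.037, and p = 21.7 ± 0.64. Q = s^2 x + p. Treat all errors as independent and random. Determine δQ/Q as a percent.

18.3%

Let w = s^2·x = 142. δw/w = √((2·δs/s)² + (1·δx/x)²) = √(0.0442 + 5.82e-05) = 0.210, so δw = 30.0.
Q = w + p: δQ = √(δw² + δp²) = √(899 + 0.410) = 30.0
Q = 164, so δQ/Q = 30.0/164 = 0.183.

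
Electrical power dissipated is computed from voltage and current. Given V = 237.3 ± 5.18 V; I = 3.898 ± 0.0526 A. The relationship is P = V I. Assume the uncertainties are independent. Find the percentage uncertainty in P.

2.57%

Relative error in a monomial: (δP/P)² = Σ (nᵢ · δxᵢ/xᵢ)².
  (1·δV/V)² = (1×0.0218)² = 0.000477;  (1·δI/I)² = (1×0.0135)² = 0.000182
δP/P = √(0.000659) = 0.0257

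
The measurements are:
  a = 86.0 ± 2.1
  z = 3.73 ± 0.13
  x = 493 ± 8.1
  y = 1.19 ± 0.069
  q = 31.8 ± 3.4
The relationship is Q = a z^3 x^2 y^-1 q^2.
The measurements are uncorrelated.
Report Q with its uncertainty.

(9.22 ± 2.29) × 10^11

Products/powers → add relative errors in quadrature, weighted by exponent:
  (1·δa/a)² = (1×0.0244)² = 0.000596;  (3·δz/z)² = (3×0.0349)² = 0.0109;  (2·δx/x)² = (2×0.0164)² = 0.00108;  (-1·δy/y)² = (-1×0.0580)² = 0.00336;  (2·δq/q)² = (2×0.107)² = 0.0457
δQ/Q = √(0.0617) = 0.248
Q = 9.22e+11, so δQ = 0.248 × 9.22e+11 = 2.29e+11.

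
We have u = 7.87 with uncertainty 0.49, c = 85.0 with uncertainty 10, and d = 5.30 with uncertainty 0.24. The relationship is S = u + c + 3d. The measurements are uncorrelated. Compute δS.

Absolute uncertainties add in quadrature for a linear combination:
  (δu)² = 0.240;  (δc)² = 100;  (3·δd)² = 0.518
δS = √(101) = 10.0

10.0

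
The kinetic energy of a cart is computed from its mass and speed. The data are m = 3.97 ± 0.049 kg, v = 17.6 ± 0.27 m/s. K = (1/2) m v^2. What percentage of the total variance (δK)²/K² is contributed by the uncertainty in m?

13.9%

(δK/K)² = (1·δm/m)² + (2·δv/v)²
  m term: (1×0.0123)² = 0.000152
  v term: (2×0.0153)² = 0.000941
Total = 0.00109. Share from m = 0.000152/0.00109 = 0.139.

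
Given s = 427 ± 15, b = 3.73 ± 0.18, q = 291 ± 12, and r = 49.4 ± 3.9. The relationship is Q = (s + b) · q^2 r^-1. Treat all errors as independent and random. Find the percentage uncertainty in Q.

Let u = s + b = 431. δu = √(δs² + δb²) = √(225 + 0.0324) = 15.0, so δu/u = 0.0348.
Q is then a monomial in u, q, r:
δQ/Q = √((δu/u)² + (2·δq/q)² + (-1·δr/r)²) = √(0.00121 + 0.00680 + 0.00623) = 0.119

11.9%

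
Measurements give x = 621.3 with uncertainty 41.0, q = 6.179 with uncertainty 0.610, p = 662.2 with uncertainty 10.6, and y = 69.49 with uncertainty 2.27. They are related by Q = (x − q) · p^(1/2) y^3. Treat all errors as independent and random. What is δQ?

Let u = x − q = 615.1. δu = √(δx² + δq²) = √(1680 + 0.372) = 41.0, so δu/u = 0.0667.
Q is then a monomial in u, p, y:
δQ/Q = √((δu/u)² + (½·δp/p)² + (3·δy/y)²) = √(0.00444 + 6.41e-05 + 0.00960) = 0.119
Q = 5.312e+09, so δQ = 0.119 × 5.312e+09 = 6.31e+08.

6.31e+08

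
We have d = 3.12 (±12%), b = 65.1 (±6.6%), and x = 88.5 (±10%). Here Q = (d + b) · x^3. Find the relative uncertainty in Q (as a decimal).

Let u = d + b = 68.2. δu = √(δd² + δb²) = √(0.140 + 18.5) = 4.31, so δu/u = 0.0632.
Q is then a monomial in u, x:
δQ/Q = √((δu/u)² + (3·δx/x)²) = √(0.00400 + 0.0900) = 0.307

0.307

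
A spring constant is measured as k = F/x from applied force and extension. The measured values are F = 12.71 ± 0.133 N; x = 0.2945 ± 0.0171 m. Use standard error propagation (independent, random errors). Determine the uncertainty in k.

2.55 N/m

For a monomial k ∝ F, x^-1, fractional errors add in quadrature:
  (1·δF/F)² = (1×0.0105)² = 0.000109;  (-1·δx/x)² = (-1×0.0581)² = 0.00337
δk/k = √(0.00348) = 0.0590
k = 43.16 N/m, so δk = 0.0590 × 43.16 = 2.55 N/m.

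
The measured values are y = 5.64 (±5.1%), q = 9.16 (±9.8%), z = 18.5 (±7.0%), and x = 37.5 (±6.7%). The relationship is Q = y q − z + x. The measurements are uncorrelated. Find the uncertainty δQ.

Let p = y·q = 51.7. δp/p = √((1·δy/y)² + (1·δq/q)²) = √(0.00260 + 0.00960) = 0.110, so δp = 5.71.
Q = p − z + x: δQ = √(δp² + δz² + δx²) = √(32.6 + 1.68 + 6.31) = 6.37

6.37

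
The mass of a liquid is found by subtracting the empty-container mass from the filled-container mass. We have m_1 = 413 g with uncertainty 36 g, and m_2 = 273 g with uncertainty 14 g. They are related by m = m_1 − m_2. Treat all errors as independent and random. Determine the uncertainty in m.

38.6 g

Sums and differences: (δm)² = Σ (cᵢ δxᵢ)².
  (δm_1)² = 1300;  (δm_2)² = 196
δm = √(1490) = 38.6 g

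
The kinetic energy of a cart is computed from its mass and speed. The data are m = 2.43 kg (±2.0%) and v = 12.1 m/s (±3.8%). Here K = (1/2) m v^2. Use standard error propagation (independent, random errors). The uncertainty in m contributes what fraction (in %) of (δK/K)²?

(δK/K)² = (1·δm/m)² + (2·δv/v)²
  m term: (1×0.0200)² = 0.000400
  v term: (2×0.0380)² = 0.00578
Total = 0.00618. Share from m = 0.000400/0.00618 = 0.0648.

6.48%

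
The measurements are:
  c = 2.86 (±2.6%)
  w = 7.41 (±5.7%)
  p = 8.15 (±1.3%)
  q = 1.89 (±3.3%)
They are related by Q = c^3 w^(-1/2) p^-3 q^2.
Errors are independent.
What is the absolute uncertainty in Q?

Since Q is a product/quotient, work with relative uncertainties:
  (3·δc/c)² = (3×0.0260)² = 0.00608;  (−½·δw/w)² = (-0.5×0.0570)² = 0.000812;  (-3·δp/p)² = (-3×0.0130)² = 0.00152;  (2·δq/q)² = (2×0.0330)² = 0.00436
δQ/Q = √(0.0128) = 0.113
Q = 0.0567, so δQ = 0.113 × 0.0567 = 0.00641.

0.00641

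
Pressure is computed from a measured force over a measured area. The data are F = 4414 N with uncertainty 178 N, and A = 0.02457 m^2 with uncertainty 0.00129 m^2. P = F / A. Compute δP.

Since P is a product/quotient, work with relative uncertainties:
  (1·δF/F)² = (1×0.0403)² = 0.00163;  (-1·δA/A)² = (-1×0.0525)² = 0.00276
δP/P = √(0.00438) = 0.0662
P = 179600 Pa, so δP = 0.0662 × 179600 = 11900 Pa.

11900 Pa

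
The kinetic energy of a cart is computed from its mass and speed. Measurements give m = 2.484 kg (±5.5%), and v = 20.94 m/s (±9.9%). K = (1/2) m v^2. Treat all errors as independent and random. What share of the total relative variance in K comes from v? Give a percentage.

92.8%

(δK/K)² = (1·δm/m)² + (2·δv/v)²
  m term: (1×0.0550)² = 0.00302
  v term: (2×0.0990)² = 0.0392
Total = 0.0422. Share from v = 0.0392/0.0422 = 0.928.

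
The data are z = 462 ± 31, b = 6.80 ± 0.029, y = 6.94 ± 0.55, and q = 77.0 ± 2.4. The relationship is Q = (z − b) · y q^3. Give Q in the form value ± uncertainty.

(1.44 ± 0.202) × 10^9

Let u = z − b = 455. δu = √(δz² + δb²) = √(961 + 0.000841) = 31.0, so δu/u = 0.0681.
Q is then a monomial in u, y, q:
δQ/Q = √((δu/u)² + (1·δy/y)² + (3·δq/q)²) = √(0.00464 + 0.00628 + 0.00874) = 0.140
Q = 1.44e+09, so δQ = 0.140 × 1.44e+09 = 2.02e+08.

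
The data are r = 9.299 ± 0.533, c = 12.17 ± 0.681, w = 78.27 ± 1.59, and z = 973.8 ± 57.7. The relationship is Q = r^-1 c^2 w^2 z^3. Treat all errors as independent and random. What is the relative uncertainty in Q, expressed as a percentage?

22.1%

Relative error in a monomial: (δQ/Q)² = Σ (nᵢ · δxᵢ/xᵢ)².
  (-1·δr/r)² = (-1×0.0573)² = 0.00329;  (2·δc/c)² = (2×0.0560)² = 0.0125;  (2·δw/w)² = (2×0.0203)² = 0.00165;  (3·δz/z)² = (3×0.0593)² = 0.0316
δQ/Q = √(0.0491) = 0.221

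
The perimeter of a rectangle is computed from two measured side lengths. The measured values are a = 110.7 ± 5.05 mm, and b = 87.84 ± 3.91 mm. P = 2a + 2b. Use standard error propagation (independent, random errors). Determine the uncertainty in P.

Sums and differences: (δP)² = Σ (cᵢ δxᵢ)².
  (2·δa)² = 102;  (2·δb)² = 61.2
δP = √(163) = 12.8 mm

12.8 mm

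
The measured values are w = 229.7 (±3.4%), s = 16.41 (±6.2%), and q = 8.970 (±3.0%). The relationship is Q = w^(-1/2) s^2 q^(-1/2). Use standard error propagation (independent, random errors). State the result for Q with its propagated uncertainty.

Each factor contributes (exponent × relative error)² to (δQ/Q)²:
  (−½·δw/w)² = (-0.5×0.0340)² = 0.000289;  (2·δs/s)² = (2×0.0620)² = 0.0154;  (−½·δq/q)² = (-0.5×0.0300)² = 0.000225
δQ/Q = √(0.0159) = 0.126
Q = 5.933, so δQ = 0.126 × 5.933 = 0.748.

5.933 ± 0.748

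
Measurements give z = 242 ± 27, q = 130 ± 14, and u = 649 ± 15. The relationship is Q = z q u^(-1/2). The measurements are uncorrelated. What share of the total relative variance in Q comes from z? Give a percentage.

51.5%

(δQ/Q)² = (1·δz/z)² + (1·δq/q)² + (−½·δu/u)²
  z term: (1×0.112)² = 0.0124
  q term: (1×0.108)² = 0.0116
  u term: (-0.5×0.0231)² = 0.000134
Total = 0.0242. Share from z = 0.0124/0.0242 = 0.515.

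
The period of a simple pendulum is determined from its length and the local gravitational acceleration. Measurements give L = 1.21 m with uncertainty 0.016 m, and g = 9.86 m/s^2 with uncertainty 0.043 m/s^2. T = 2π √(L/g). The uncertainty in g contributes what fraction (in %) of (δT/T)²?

9.81%

(δT/T)² = (½·δL/L)² + (−½·δg/g)²
  L term: (0.5×0.0132)² = 4.37e-05
  g term: (-0.5×0.00436)² = 4.75e-06
Total = 4.85e-05. Share from g = 4.75e-06/4.85e-05 = 0.0981.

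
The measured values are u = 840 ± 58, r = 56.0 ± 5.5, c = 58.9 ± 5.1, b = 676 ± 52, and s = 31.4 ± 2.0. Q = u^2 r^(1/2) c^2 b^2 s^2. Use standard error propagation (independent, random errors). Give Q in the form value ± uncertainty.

Each factor contributes (exponent × relative error)² to (δQ/Q)²:
  (2·δu/u)² = (2×0.0690)² = 0.0191;  (½·δr/r)² = (0.5×0.0982)² = 0.00241;  (2·δc/c)² = (2×0.0866)² = 0.0300;  (2·δb/b)² = (2×0.0769)² = 0.0237;  (2·δs/s)² = (2×0.0637)² = 0.0162
δQ/Q = √(0.0914) = 0.302
Q = 8.25e+18, so δQ = 0.302 × 8.25e+18 = 2.49e+18.

(8.25 ± 2.49) × 10^18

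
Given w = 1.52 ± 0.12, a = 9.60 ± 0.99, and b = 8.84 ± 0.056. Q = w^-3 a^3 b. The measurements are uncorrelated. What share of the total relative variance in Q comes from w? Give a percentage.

(δQ/Q)² = (-3·δw/w)² + (3·δa/a)² + (1·δb/b)²
  w term: (-3×0.0789)² = 0.0561
  a term: (3×0.103)² = 0.0957
  b term: (1×0.00633)² = 4.01e-05
Total = 0.152. Share from w = 0.0561/0.152 = 0.369.

36.9%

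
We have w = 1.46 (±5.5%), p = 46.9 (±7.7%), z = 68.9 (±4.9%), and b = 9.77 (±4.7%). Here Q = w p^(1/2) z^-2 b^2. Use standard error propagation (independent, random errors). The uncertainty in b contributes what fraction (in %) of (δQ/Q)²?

38.5%

(δQ/Q)² = (1·δw/w)² + (½·δp/p)² + (-2·δz/z)² + (2·δb/b)²
  w term: (1×0.0550)² = 0.00302
  p term: (0.5×0.0770)² = 0.00148
  z term: (-2×0.0490)² = 0.00960
  b term: (2×0.0470)² = 0.00884
Total = 0.0229. Share from b = 0.00884/0.0229 = 0.385.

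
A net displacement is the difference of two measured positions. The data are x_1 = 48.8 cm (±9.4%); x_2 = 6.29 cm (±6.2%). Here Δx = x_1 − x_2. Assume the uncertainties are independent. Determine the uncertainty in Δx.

4.60 cm

Δx is a linear combination, so absolute uncertainties add in quadrature:
  (δx_1)² = 21.0;  (δx_2)² = 0.152
δΔx = √(21.2) = 4.60 cm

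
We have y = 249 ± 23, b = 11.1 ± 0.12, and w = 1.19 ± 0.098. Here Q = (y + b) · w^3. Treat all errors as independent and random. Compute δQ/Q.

0.262

Let u = y + b = 260. δu = √(δy² + δb²) = √(529 + 0.0144) = 23.0, so δu/u = 0.0884.
Q is then a monomial in u, w:
δQ/Q = √((δu/u)² + (3·δw/w)²) = √(0.00782 + 0.0610) = 0.262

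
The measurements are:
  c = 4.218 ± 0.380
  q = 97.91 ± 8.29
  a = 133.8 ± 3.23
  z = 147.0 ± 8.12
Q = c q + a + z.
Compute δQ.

51.8

Let p = c·q = 413.0. δp/p = √((1·δc/c)² + (1·δq/q)²) = √(0.00812 + 0.00717) = 0.124, so δp = 51.1.
Q = p + a + z: δQ = √(δp² + δa² + δz²) = √(2610 + 10.4 + 65.9) = 51.8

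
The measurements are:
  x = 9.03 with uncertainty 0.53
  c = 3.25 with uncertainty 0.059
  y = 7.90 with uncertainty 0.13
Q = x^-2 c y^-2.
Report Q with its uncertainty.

(6.39 ± 0.787) × 10^-4

Products/powers → add relative errors in quadrature, weighted by exponent:
  (-2·δx/x)² = (-2×0.0587)² = 0.0138;  (1·δc/c)² = (1×0.0182)² = 0.000330;  (-2·δy/y)² = (-2×0.0165)² = 0.00108
δQ/Q = √(0.0152) = 0.123
Q = 0.000639, so δQ = 0.123 × 0.000639 = 7.87e-05.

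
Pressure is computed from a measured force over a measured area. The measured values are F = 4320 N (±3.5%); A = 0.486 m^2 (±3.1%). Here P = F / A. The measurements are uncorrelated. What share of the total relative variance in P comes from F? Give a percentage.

56.0%

(δP/P)² = (1·δF/F)² + (-1·δA/A)²
  F term: (1×0.0350)² = 0.00123
  A term: (-1×0.0310)² = 0.000961
Total = 0.00219. Share from F = 0.00123/0.00219 = 0.560.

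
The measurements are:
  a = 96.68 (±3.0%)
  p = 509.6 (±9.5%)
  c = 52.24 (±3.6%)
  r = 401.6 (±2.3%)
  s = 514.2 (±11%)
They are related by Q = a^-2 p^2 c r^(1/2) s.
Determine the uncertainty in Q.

3.45e+06

Since Q is a product/quotient, work with relative uncertainties:
  (-2·δa/a)² = (-2×0.0300)² = 0.00360;  (2·δp/p)² = (2×0.0950)² = 0.0361;  (1·δc/c)² = (1×0.0360)² = 0.00130;  (½·δr/r)² = (0.5×0.0230)² = 0.000132;  (1·δs/s)² = (1×0.110)² = 0.0121
δQ/Q = √(0.0532) = 0.231
Q = 1.496e+07, so δQ = 0.231 × 1.496e+07 = 3.45e+06.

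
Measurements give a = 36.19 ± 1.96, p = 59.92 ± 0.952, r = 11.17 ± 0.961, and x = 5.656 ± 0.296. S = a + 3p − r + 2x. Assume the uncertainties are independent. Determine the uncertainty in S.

For a sum/difference, combine absolute errors in quadrature:
  (δa)² = 3.84;  (3·δp)² = 8.16;  (δr)² = 0.924;  (2·δx)² = 0.350
δS = √(13.3) = 3.64

3.64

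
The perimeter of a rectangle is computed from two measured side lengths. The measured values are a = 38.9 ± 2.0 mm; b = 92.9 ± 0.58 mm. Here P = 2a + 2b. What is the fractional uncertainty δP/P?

0.0158

Absolute uncertainties add in quadrature for a linear combination:
  (2·δa)² = 16.0;  (2·δb)² = 1.35
δP = √(17.3) = 4.16 mm
P = 264 mm, so δP/P = 4.16/264 = 0.0158.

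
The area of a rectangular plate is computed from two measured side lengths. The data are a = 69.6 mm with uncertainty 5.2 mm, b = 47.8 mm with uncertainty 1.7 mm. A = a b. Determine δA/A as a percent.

8.27%

For a monomial A ∝ a, b, fractional errors add in quadrature:
  (1·δa/a)² = (1×0.0747)² = 0.00558;  (1·δb/b)² = (1×0.0356)² = 0.00126
δA/A = √(0.00685) = 0.0827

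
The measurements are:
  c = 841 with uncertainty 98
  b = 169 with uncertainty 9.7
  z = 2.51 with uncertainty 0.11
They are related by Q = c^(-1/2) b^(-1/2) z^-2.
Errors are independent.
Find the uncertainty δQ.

4.59e-05

Relative error in a monomial: (δQ/Q)² = Σ (nᵢ · δxᵢ/xᵢ)².
  (−½·δc/c)² = (-0.5×0.117)² = 0.00339;  (−½·δb/b)² = (-0.5×0.0574)² = 0.000824;  (-2·δz/z)² = (-2×0.0438)² = 0.00768
δQ/Q = √(0.0119) = 0.109
Q = 0.000421, so δQ = 0.109 × 0.000421 = 4.59e-05.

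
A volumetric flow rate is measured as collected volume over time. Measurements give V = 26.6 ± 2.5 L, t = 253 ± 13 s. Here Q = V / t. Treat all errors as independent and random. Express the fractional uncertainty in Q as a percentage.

10.7%

For a monomial Q ∝ V, t^-1, fractional errors add in quadrature:
  (1·δV/V)² = (1×0.0940)² = 0.00883;  (-1·δt/t)² = (-1×0.0514)² = 0.00264
δQ/Q = √(0.0115) = 0.107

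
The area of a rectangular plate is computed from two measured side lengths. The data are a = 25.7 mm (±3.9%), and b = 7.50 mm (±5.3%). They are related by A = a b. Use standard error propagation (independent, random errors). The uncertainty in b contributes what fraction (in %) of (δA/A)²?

(δA/A)² = (1·δa/a)² + (1·δb/b)²
  a term: (1×0.0390)² = 0.00152
  b term: (1×0.0530)² = 0.00281
Total = 0.00433. Share from b = 0.00281/0.00433 = 0.649.

64.9%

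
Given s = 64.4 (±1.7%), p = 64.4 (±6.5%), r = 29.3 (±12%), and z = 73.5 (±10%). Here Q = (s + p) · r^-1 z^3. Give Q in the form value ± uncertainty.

(1.75 ± 0.567) × 10^6

Let u = s + p = 129. δu = √(δs² + δp²) = √(1.20 + 17.5) = 4.33, so δu/u = 0.0336.
Q is then a monomial in u, r, z:
δQ/Q = √((δu/u)² + (-1·δr/r)² + (3·δz/z)²) = √(0.00113 + 0.0144 + 0.0900) = 0.325
Q = 1.75e+06, so δQ = 0.325 × 1.75e+06 = 5.67e+05.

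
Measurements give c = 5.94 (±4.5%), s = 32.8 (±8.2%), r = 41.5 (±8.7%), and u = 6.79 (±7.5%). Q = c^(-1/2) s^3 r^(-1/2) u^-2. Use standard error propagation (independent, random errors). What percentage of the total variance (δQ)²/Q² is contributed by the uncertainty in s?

70.8%

(δQ/Q)² = (−½·δc/c)² + (3·δs/s)² + (−½·δr/r)² + (-2·δu/u)²
  c term: (-0.5×0.0450)² = 0.000506
  s term: (3×0.0820)² = 0.0605
  r term: (-0.5×0.0870)² = 0.00189
  u term: (-2×0.0750)² = 0.0225
Total = 0.0854. Share from s = 0.0605/0.0854 = 0.708.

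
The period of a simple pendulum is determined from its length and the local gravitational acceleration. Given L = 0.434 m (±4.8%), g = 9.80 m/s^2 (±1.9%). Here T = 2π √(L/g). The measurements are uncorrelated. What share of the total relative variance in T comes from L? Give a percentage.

(δT/T)² = (½·δL/L)² + (−½·δg/g)²
  L term: (0.5×0.0480)² = 0.000576
  g term: (-0.5×0.0190)² = 9.02e-05
Total = 0.000666. Share from L = 0.000576/0.000666 = 0.865.

86.5%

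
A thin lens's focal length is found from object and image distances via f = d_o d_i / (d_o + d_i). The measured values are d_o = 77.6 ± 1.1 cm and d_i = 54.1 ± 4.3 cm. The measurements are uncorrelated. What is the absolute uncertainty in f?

∂f/∂d_o = (d_i/(d_o+d_i))² = 0.169;  ∂f/∂d_i = (d_o/(d_o+d_i))² = 0.347
δf = √((∂f/∂d_o · δd_o)² + (∂f/∂d_i · δd_i)²) = √(0.0345 + 2.23) = 1.50 cm

1.50 cm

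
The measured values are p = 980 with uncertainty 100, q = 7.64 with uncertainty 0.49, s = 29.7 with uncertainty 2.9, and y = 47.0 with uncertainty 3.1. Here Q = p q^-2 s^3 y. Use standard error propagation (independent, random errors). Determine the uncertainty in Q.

7.07e+06

Products/powers → add relative errors in quadrature, weighted by exponent:
  (1·δp/p)² = (1×0.102)² = 0.0104;  (-2·δq/q)² = (-2×0.0641)² = 0.0165;  (3·δs/s)² = (3×0.0976)² = 0.0858;  (1·δy/y)² = (1×0.0660)² = 0.00435
δQ/Q = √(0.117) = 0.342
Q = 2.07e+07, so δQ = 0.342 × 2.07e+07 = 7.07e+06.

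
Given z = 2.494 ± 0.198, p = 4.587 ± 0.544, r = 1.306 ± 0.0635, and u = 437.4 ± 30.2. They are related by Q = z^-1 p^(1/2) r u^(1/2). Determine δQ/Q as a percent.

11.6%

Products/powers → add relative errors in quadrature, weighted by exponent:
  (-1·δz/z)² = (-1×0.0794)² = 0.00630;  (½·δp/p)² = (0.5×0.119)² = 0.00352;  (1·δr/r)² = (1×0.0486)² = 0.00236;  (½·δu/u)² = (0.5×0.0690)² = 0.00119
δQ/Q = √(0.0134) = 0.116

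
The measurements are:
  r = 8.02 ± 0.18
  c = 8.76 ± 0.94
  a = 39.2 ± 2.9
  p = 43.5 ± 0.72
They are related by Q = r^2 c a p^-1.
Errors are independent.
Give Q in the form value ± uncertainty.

508 ± 70.5

Each factor contributes (exponent × relative error)² to (δQ/Q)²:
  (2·δr/r)² = (2×0.0224)² = 0.00201;  (1·δc/c)² = (1×0.107)² = 0.0115;  (1·δa/a)² = (1×0.0740)² = 0.00547;  (-1·δp/p)² = (-1×0.0166)² = 0.000274
δQ/Q = √(0.0193) = 0.139
Q = 508, so δQ = 0.139 × 508 = 70.5.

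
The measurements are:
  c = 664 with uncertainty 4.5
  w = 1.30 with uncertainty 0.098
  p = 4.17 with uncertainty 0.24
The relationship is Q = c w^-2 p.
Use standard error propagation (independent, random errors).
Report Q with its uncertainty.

1640 ± 265

Each factor contributes (exponent × relative error)² to (δQ/Q)²:
  (1·δc/c)² = (1×0.00678)² = 4.59e-05;  (-2·δw/w)² = (-2×0.0754)² = 0.0227;  (1·δp/p)² = (1×0.0576)² = 0.00331
δQ/Q = √(0.0261) = 0.162
Q = 1640, so δQ = 0.162 × 1640 = 265.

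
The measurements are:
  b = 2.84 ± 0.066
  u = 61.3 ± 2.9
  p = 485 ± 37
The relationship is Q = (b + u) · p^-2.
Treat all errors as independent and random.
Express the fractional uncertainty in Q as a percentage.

15.9%

Let w = b + u = 64.1. δw = √(δb² + δu²) = √(0.00436 + 8.41) = 2.90, so δw/w = 0.0452.
Q is then a monomial in w, p:
δQ/Q = √((δw/w)² + (-2·δp/p)²) = √(0.00205 + 0.0233) = 0.159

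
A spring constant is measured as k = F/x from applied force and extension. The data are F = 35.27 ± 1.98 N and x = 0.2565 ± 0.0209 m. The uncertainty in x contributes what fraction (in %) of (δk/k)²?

67.8%

(δk/k)² = (1·δF/F)² + (-1·δx/x)²
  F term: (1×0.0561)² = 0.00315
  x term: (-1×0.0815)² = 0.00664
Total = 0.00979. Share from x = 0.00664/0.00979 = 0.678.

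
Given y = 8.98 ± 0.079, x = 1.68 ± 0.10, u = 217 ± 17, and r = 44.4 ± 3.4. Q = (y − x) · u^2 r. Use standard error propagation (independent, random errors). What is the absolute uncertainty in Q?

Let w = y − x = 7.30. δw = √(δy² + δx²) = √(0.00624 + 0.0100) = 0.127, so δw/w = 0.0175.
Q is then a monomial in w, u, r:
δQ/Q = √((δw/w)² + (2·δu/u)² + (1·δr/r)²) = √(0.000305 + 0.0245 + 0.00586) = 0.175
Q = 1.53e+07, so δQ = 0.175 × 1.53e+07 = 2.67e+06.

2.67e+06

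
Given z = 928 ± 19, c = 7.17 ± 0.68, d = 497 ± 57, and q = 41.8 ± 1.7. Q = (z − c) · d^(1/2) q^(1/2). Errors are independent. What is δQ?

Let u = z − c = 921. δu = √(δz² + δc²) = √(361 + 0.462) = 19.0, so δu/u = 0.0206.
Q is then a monomial in u, d, q:
δQ/Q = √((δu/u)² + (½·δd/d)² + (½·δq/q)²) = √(0.000426 + 0.00329 + 0.000414) = 0.0643
Q = 1.33e+05, so δQ = 0.0643 × 1.33e+05 = 8530.

8530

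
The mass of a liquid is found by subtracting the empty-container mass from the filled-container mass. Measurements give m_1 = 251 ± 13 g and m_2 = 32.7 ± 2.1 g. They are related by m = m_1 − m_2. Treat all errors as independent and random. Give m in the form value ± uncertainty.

For a sum/difference, combine absolute errors in quadrature:
  (δm_1)² = 169;  (δm_2)² = 4.41
δm = √(173) = 13.2 g
m = 218 g.

218 ± 13.2 g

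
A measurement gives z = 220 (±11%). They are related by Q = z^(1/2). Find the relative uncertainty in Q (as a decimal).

For a monomial Q ∝ z^(1/2), fractional errors add in quadrature:
  (½·δz/z)² = (0.5×0.110)² = 0.00302
δQ/Q = √(0.00302) = 0.0550

0.0550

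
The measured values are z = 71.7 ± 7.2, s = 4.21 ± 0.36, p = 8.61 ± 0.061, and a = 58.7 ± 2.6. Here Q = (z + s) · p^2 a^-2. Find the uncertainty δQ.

Let u = z + s = 75.9. δu = √(δz² + δs²) = √(51.8 + 0.130) = 7.21, so δu/u = 0.0950.
Q is then a monomial in u, p, a:
δQ/Q = √((δu/u)² + (2·δp/p)² + (-2·δa/a)²) = √(0.00902 + 0.000201 + 0.00785) = 0.131
Q = 1.63, so δQ = 0.131 × 1.63 = 0.213.

0.213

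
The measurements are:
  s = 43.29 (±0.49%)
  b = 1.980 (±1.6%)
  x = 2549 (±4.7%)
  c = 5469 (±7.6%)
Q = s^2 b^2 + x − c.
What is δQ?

Let p = s^2·b^2 = 7347. δp/p = √((2·δs/s)² + (2·δb/b)²) = √(9.6e-05 + 0.00102) = 0.0335, so δp = 246.
Q = p + x − c: δQ = √(δp² + δx² + δc²) = √(60500 + 14400 + 1.73e+05) = 498

498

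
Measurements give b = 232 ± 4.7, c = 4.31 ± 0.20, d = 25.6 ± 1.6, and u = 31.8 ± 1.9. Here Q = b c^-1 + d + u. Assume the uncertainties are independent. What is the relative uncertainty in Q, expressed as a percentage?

Let p = b·c^-1 = 53.8. δp/p = √((1·δb/b)² + (-1·δc/c)²) = √(0.000410 + 0.00215) = 0.0506, so δp = 2.73.
Q = p + d + u: δQ = √(δp² + δd² + δu²) = √(7.43 + 2.56 + 3.61) = 3.69
Q = 111, so δQ/Q = 3.69/111 = 0.0332.

3.32%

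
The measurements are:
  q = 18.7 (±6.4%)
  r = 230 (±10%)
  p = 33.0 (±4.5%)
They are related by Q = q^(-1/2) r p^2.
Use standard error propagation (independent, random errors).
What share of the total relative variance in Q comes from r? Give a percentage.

52.3%

(δQ/Q)² = (−½·δq/q)² + (1·δr/r)² + (2·δp/p)²
  q term: (-0.5×0.0640)² = 0.00102
  r term: (1×0.100)² = 0.0100
  p term: (2×0.0450)² = 0.00810
Total = 0.0191. Share from r = 0.0100/0.0191 = 0.523.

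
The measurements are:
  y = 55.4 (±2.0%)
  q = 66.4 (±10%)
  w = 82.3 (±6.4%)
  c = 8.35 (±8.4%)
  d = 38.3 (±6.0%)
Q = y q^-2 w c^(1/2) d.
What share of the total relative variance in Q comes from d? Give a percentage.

7.22%

(δQ/Q)² = (1·δy/y)² + (-2·δq/q)² + (1·δw/w)² + (½·δc/c)² + (1·δd/d)²
  y term: (1×0.0200)² = 0.000400
  q term: (-2×0.100)² = 0.0400
  w term: (1×0.0640)² = 0.00410
  c term: (0.5×0.0840)² = 0.00176
  d term: (1×0.0600)² = 0.00360
Total = 0.0499. Share from d = 0.00360/0.0499 = 0.0722.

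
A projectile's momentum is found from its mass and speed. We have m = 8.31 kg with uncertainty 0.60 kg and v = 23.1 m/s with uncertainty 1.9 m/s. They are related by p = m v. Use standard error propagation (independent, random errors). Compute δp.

21.0 kg·m/s

Each factor contributes (exponent × relative error)² to (δp/p)²:
  (1·δm/m)² = (1×0.0722)² = 0.00521;  (1·δv/v)² = (1×0.0823)² = 0.00677
δp/p = √(0.0120) = 0.109
p = 192 kg·m/s, so δp = 0.109 × 192 = 21.0 kg·m/s.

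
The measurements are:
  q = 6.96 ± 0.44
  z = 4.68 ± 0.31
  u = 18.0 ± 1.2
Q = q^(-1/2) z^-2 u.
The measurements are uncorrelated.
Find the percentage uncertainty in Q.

Relative error in a monomial: (δQ/Q)² = Σ (nᵢ · δxᵢ/xᵢ)².
  (−½·δq/q)² = (-0.5×0.0632)² = 0.000999;  (-2·δz/z)² = (-2×0.0662)² = 0.0176;  (1·δu/u)² = (1×0.0667)² = 0.00444
δQ/Q = √(0.0230) = 0.152

15.2%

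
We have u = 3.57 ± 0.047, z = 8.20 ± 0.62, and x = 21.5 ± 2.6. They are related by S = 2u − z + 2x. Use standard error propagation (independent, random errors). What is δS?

5.24

For a sum/difference, combine absolute errors in quadrature:
  (2·δu)² = 0.00884;  (δz)² = 0.384;  (2·δx)² = 27.0
δS = √(27.4) = 5.24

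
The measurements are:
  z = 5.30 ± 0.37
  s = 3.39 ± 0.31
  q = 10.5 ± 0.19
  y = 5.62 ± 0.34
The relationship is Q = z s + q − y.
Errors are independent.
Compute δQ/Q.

0.0921

Let p = z·s = 18.0. δp/p = √((1·δz/z)² + (1·δs/s)²) = √(0.00487 + 0.00836) = 0.115, so δp = 2.07.
Q = p + q − y: δQ = √(δp² + δq² + δy²) = √(4.27 + 0.0361 + 0.116) = 2.10
Q = 22.8, so δQ/Q = 2.10/22.8 = 0.0921.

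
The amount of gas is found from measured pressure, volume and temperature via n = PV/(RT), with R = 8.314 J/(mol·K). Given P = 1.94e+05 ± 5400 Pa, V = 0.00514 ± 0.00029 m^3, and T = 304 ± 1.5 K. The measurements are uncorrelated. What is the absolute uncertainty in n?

0.0249 mol

n is a product of powers, so relative uncertainties combine in quadrature:
  (1·δP/P)² = (1×0.0278)² = 0.000775;  (1·δV/V)² = (1×0.0564)² = 0.00318;  (-1·δT/T)² = (-1×0.00493)² = 2.43e-05
δn/n = √(0.00398) = 0.0631
n = 0.395 mol, so δn = 0.0631 × 0.395 = 0.0249 mol.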